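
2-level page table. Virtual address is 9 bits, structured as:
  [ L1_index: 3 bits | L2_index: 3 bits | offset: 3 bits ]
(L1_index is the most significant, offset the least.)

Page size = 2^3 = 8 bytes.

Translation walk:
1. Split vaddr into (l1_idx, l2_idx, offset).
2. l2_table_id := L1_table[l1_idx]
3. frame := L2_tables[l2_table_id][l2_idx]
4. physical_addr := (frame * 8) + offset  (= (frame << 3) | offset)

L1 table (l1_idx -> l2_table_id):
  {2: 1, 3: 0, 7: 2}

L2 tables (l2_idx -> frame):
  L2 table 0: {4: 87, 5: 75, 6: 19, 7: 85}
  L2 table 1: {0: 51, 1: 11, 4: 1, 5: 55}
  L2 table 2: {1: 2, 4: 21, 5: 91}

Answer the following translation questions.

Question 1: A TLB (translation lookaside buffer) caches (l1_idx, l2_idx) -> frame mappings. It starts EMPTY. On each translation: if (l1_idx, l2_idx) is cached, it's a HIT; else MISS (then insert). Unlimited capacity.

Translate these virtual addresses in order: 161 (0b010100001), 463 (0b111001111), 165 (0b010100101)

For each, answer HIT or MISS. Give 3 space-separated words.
Answer: MISS MISS HIT

Derivation:
vaddr=161: (2,4) not in TLB -> MISS, insert
vaddr=463: (7,1) not in TLB -> MISS, insert
vaddr=165: (2,4) in TLB -> HIT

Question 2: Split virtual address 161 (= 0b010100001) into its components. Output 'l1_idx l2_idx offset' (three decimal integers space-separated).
Answer: 2 4 1

Derivation:
vaddr = 161 = 0b010100001
  top 3 bits -> l1_idx = 2
  next 3 bits -> l2_idx = 4
  bottom 3 bits -> offset = 1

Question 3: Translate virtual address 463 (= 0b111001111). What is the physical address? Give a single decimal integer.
vaddr = 463 = 0b111001111
Split: l1_idx=7, l2_idx=1, offset=7
L1[7] = 2
L2[2][1] = 2
paddr = 2 * 8 + 7 = 23

Answer: 23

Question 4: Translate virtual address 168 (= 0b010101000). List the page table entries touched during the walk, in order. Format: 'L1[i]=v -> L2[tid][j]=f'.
Answer: L1[2]=1 -> L2[1][5]=55

Derivation:
vaddr = 168 = 0b010101000
Split: l1_idx=2, l2_idx=5, offset=0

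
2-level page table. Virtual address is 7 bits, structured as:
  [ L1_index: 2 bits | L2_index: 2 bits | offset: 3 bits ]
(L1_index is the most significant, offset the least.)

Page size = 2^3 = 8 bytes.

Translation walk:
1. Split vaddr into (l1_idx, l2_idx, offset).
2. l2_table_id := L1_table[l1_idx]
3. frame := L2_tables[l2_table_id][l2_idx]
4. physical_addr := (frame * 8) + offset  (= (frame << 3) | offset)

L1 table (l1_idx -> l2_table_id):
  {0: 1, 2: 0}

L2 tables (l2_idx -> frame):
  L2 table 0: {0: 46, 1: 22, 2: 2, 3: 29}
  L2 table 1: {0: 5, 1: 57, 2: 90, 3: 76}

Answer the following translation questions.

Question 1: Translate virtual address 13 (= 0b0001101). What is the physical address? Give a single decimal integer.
vaddr = 13 = 0b0001101
Split: l1_idx=0, l2_idx=1, offset=5
L1[0] = 1
L2[1][1] = 57
paddr = 57 * 8 + 5 = 461

Answer: 461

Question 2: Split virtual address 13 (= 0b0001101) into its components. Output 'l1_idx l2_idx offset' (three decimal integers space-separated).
vaddr = 13 = 0b0001101
  top 2 bits -> l1_idx = 0
  next 2 bits -> l2_idx = 1
  bottom 3 bits -> offset = 5

Answer: 0 1 5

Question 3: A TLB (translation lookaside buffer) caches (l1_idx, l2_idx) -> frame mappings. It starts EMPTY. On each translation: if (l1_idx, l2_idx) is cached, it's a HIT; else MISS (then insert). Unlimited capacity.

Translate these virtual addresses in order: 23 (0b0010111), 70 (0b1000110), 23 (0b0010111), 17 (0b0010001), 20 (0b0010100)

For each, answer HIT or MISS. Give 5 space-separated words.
vaddr=23: (0,2) not in TLB -> MISS, insert
vaddr=70: (2,0) not in TLB -> MISS, insert
vaddr=23: (0,2) in TLB -> HIT
vaddr=17: (0,2) in TLB -> HIT
vaddr=20: (0,2) in TLB -> HIT

Answer: MISS MISS HIT HIT HIT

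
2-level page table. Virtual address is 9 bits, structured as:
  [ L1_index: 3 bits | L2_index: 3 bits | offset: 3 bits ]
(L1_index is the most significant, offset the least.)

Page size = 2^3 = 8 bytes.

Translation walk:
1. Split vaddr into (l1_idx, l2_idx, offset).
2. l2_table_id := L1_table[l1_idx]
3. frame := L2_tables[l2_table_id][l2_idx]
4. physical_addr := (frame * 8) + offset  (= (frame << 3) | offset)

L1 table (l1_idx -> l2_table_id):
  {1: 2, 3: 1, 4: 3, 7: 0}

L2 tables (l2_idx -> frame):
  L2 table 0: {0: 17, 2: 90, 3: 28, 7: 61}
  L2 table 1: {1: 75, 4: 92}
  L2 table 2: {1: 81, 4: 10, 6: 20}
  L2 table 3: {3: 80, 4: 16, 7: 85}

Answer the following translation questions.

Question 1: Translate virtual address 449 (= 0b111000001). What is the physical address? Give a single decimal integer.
Answer: 137

Derivation:
vaddr = 449 = 0b111000001
Split: l1_idx=7, l2_idx=0, offset=1
L1[7] = 0
L2[0][0] = 17
paddr = 17 * 8 + 1 = 137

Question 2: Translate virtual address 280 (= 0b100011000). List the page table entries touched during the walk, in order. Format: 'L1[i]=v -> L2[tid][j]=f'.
Answer: L1[4]=3 -> L2[3][3]=80

Derivation:
vaddr = 280 = 0b100011000
Split: l1_idx=4, l2_idx=3, offset=0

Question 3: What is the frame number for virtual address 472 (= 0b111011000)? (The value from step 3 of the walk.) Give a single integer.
vaddr = 472: l1_idx=7, l2_idx=3
L1[7] = 0; L2[0][3] = 28

Answer: 28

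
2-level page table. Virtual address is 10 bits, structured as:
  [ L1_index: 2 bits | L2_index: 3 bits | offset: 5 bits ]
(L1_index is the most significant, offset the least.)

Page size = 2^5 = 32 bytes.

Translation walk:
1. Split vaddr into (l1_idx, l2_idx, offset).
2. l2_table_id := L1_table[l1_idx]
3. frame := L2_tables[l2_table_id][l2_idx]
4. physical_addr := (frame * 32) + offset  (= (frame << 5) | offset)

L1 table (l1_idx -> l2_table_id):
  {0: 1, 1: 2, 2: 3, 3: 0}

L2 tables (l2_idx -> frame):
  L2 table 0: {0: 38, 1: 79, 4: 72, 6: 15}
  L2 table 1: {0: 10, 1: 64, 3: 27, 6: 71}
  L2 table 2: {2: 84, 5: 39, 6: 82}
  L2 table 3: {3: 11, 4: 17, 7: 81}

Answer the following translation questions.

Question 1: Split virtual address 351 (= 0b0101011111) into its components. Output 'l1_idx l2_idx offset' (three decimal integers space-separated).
Answer: 1 2 31

Derivation:
vaddr = 351 = 0b0101011111
  top 2 bits -> l1_idx = 1
  next 3 bits -> l2_idx = 2
  bottom 5 bits -> offset = 31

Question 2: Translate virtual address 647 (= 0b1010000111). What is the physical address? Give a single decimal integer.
Answer: 551

Derivation:
vaddr = 647 = 0b1010000111
Split: l1_idx=2, l2_idx=4, offset=7
L1[2] = 3
L2[3][4] = 17
paddr = 17 * 32 + 7 = 551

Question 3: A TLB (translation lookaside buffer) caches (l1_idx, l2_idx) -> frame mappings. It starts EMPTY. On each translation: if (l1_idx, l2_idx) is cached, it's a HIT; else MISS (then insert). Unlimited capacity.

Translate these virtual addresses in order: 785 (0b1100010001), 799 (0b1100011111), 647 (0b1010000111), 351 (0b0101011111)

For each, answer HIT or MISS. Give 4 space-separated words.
Answer: MISS HIT MISS MISS

Derivation:
vaddr=785: (3,0) not in TLB -> MISS, insert
vaddr=799: (3,0) in TLB -> HIT
vaddr=647: (2,4) not in TLB -> MISS, insert
vaddr=351: (1,2) not in TLB -> MISS, insert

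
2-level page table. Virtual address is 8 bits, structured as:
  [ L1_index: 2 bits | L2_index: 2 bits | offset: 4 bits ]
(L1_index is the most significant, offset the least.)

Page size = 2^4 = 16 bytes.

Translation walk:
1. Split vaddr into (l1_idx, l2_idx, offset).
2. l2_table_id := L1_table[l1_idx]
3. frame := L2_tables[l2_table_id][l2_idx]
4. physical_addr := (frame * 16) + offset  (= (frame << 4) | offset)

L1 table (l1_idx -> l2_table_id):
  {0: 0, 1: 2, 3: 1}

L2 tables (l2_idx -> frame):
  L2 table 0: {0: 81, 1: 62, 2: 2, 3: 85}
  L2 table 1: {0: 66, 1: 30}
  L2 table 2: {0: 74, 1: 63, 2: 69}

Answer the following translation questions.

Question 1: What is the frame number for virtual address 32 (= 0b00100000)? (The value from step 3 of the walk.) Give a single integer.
Answer: 2

Derivation:
vaddr = 32: l1_idx=0, l2_idx=2
L1[0] = 0; L2[0][2] = 2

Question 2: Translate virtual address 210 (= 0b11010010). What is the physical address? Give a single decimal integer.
Answer: 482

Derivation:
vaddr = 210 = 0b11010010
Split: l1_idx=3, l2_idx=1, offset=2
L1[3] = 1
L2[1][1] = 30
paddr = 30 * 16 + 2 = 482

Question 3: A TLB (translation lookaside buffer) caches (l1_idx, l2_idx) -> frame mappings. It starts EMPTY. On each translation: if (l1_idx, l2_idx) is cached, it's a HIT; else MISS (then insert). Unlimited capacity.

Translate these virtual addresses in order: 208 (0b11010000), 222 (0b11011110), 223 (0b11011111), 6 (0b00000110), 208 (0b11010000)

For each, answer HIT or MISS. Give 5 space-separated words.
Answer: MISS HIT HIT MISS HIT

Derivation:
vaddr=208: (3,1) not in TLB -> MISS, insert
vaddr=222: (3,1) in TLB -> HIT
vaddr=223: (3,1) in TLB -> HIT
vaddr=6: (0,0) not in TLB -> MISS, insert
vaddr=208: (3,1) in TLB -> HIT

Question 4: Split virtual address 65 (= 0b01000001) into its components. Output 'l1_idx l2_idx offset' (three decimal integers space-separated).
Answer: 1 0 1

Derivation:
vaddr = 65 = 0b01000001
  top 2 bits -> l1_idx = 1
  next 2 bits -> l2_idx = 0
  bottom 4 bits -> offset = 1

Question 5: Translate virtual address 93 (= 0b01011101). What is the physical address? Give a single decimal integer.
vaddr = 93 = 0b01011101
Split: l1_idx=1, l2_idx=1, offset=13
L1[1] = 2
L2[2][1] = 63
paddr = 63 * 16 + 13 = 1021

Answer: 1021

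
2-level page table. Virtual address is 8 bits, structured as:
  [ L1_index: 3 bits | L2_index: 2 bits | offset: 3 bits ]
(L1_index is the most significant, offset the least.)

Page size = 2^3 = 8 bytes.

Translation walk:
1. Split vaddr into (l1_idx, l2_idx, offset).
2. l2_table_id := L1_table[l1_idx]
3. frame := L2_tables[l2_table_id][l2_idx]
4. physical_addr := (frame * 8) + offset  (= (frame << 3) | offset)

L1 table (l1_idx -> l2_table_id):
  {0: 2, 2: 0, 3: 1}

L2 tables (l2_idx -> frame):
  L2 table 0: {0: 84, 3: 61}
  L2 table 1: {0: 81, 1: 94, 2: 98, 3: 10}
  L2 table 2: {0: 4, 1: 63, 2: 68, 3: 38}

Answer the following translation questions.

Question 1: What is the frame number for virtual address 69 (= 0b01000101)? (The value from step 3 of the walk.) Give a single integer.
Answer: 84

Derivation:
vaddr = 69: l1_idx=2, l2_idx=0
L1[2] = 0; L2[0][0] = 84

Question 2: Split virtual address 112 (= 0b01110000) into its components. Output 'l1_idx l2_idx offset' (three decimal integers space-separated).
vaddr = 112 = 0b01110000
  top 3 bits -> l1_idx = 3
  next 2 bits -> l2_idx = 2
  bottom 3 bits -> offset = 0

Answer: 3 2 0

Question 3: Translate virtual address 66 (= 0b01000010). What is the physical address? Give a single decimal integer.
Answer: 674

Derivation:
vaddr = 66 = 0b01000010
Split: l1_idx=2, l2_idx=0, offset=2
L1[2] = 0
L2[0][0] = 84
paddr = 84 * 8 + 2 = 674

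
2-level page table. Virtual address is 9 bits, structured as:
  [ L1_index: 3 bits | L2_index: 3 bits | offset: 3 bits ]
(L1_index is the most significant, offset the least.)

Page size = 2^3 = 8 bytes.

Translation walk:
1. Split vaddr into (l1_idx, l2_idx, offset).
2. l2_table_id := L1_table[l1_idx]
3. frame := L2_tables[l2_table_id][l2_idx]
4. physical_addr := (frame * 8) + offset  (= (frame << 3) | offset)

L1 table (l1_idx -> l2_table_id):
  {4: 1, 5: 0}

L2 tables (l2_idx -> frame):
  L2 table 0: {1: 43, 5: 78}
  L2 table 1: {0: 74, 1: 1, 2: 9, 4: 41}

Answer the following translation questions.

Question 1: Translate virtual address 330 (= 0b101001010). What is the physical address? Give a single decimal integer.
vaddr = 330 = 0b101001010
Split: l1_idx=5, l2_idx=1, offset=2
L1[5] = 0
L2[0][1] = 43
paddr = 43 * 8 + 2 = 346

Answer: 346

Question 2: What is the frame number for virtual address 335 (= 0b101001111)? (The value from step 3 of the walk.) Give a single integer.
vaddr = 335: l1_idx=5, l2_idx=1
L1[5] = 0; L2[0][1] = 43

Answer: 43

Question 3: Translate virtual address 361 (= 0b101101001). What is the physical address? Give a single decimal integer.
vaddr = 361 = 0b101101001
Split: l1_idx=5, l2_idx=5, offset=1
L1[5] = 0
L2[0][5] = 78
paddr = 78 * 8 + 1 = 625

Answer: 625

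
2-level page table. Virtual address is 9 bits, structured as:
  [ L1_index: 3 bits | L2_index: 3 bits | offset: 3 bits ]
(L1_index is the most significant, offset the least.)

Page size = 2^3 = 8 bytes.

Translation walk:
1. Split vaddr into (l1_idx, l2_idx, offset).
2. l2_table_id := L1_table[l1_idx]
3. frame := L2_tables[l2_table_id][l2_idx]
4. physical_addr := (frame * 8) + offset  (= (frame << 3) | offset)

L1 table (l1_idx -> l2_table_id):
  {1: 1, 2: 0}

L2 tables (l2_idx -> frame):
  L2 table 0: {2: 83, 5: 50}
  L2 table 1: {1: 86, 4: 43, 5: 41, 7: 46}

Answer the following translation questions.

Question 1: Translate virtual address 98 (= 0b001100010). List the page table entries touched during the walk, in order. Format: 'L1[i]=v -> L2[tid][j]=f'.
vaddr = 98 = 0b001100010
Split: l1_idx=1, l2_idx=4, offset=2

Answer: L1[1]=1 -> L2[1][4]=43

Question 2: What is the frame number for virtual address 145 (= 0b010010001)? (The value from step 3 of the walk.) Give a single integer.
Answer: 83

Derivation:
vaddr = 145: l1_idx=2, l2_idx=2
L1[2] = 0; L2[0][2] = 83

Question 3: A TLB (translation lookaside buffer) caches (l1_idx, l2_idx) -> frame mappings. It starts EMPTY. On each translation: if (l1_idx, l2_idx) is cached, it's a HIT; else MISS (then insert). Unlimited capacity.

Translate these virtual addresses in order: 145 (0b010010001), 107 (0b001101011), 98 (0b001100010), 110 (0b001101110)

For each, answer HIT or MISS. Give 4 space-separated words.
Answer: MISS MISS MISS HIT

Derivation:
vaddr=145: (2,2) not in TLB -> MISS, insert
vaddr=107: (1,5) not in TLB -> MISS, insert
vaddr=98: (1,4) not in TLB -> MISS, insert
vaddr=110: (1,5) in TLB -> HIT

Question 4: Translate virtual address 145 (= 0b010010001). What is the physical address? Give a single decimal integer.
Answer: 665

Derivation:
vaddr = 145 = 0b010010001
Split: l1_idx=2, l2_idx=2, offset=1
L1[2] = 0
L2[0][2] = 83
paddr = 83 * 8 + 1 = 665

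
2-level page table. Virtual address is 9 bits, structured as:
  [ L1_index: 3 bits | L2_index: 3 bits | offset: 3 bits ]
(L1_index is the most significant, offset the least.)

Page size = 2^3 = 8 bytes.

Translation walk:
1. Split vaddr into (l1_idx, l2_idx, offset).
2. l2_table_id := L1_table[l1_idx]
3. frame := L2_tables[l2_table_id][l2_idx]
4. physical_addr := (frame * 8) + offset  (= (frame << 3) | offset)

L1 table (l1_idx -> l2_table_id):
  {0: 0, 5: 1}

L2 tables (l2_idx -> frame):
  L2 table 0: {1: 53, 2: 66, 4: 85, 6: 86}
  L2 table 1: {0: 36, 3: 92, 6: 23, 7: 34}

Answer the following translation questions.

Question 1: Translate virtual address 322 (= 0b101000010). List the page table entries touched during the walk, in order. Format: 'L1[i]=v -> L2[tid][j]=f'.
Answer: L1[5]=1 -> L2[1][0]=36

Derivation:
vaddr = 322 = 0b101000010
Split: l1_idx=5, l2_idx=0, offset=2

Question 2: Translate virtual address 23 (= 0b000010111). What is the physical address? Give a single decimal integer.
Answer: 535

Derivation:
vaddr = 23 = 0b000010111
Split: l1_idx=0, l2_idx=2, offset=7
L1[0] = 0
L2[0][2] = 66
paddr = 66 * 8 + 7 = 535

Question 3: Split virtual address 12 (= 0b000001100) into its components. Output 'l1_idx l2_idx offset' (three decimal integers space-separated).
vaddr = 12 = 0b000001100
  top 3 bits -> l1_idx = 0
  next 3 bits -> l2_idx = 1
  bottom 3 bits -> offset = 4

Answer: 0 1 4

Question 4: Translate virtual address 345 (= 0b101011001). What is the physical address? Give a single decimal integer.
vaddr = 345 = 0b101011001
Split: l1_idx=5, l2_idx=3, offset=1
L1[5] = 1
L2[1][3] = 92
paddr = 92 * 8 + 1 = 737

Answer: 737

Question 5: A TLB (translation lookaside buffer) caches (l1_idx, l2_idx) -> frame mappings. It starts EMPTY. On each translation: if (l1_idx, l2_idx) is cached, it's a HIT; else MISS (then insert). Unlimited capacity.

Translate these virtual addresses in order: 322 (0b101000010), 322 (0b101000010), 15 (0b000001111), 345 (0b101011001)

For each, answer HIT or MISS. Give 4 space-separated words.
vaddr=322: (5,0) not in TLB -> MISS, insert
vaddr=322: (5,0) in TLB -> HIT
vaddr=15: (0,1) not in TLB -> MISS, insert
vaddr=345: (5,3) not in TLB -> MISS, insert

Answer: MISS HIT MISS MISS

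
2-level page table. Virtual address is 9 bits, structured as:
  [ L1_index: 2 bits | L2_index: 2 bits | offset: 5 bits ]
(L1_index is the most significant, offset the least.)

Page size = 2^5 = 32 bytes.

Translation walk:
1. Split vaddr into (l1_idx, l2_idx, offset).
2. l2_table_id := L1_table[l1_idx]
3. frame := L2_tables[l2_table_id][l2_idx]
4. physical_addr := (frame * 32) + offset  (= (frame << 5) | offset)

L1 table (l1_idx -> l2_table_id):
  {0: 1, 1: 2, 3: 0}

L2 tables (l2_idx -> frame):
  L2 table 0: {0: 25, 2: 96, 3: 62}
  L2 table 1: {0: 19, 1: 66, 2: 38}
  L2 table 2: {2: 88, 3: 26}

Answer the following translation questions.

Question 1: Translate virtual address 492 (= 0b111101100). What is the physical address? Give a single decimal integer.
Answer: 1996

Derivation:
vaddr = 492 = 0b111101100
Split: l1_idx=3, l2_idx=3, offset=12
L1[3] = 0
L2[0][3] = 62
paddr = 62 * 32 + 12 = 1996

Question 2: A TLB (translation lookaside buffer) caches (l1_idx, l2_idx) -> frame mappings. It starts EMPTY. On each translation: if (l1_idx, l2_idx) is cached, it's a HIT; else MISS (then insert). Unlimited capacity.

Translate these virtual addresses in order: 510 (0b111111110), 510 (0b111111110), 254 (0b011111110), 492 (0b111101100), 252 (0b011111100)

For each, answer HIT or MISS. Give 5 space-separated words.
Answer: MISS HIT MISS HIT HIT

Derivation:
vaddr=510: (3,3) not in TLB -> MISS, insert
vaddr=510: (3,3) in TLB -> HIT
vaddr=254: (1,3) not in TLB -> MISS, insert
vaddr=492: (3,3) in TLB -> HIT
vaddr=252: (1,3) in TLB -> HIT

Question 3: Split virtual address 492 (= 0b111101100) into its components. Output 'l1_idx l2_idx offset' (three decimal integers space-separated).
vaddr = 492 = 0b111101100
  top 2 bits -> l1_idx = 3
  next 2 bits -> l2_idx = 3
  bottom 5 bits -> offset = 12

Answer: 3 3 12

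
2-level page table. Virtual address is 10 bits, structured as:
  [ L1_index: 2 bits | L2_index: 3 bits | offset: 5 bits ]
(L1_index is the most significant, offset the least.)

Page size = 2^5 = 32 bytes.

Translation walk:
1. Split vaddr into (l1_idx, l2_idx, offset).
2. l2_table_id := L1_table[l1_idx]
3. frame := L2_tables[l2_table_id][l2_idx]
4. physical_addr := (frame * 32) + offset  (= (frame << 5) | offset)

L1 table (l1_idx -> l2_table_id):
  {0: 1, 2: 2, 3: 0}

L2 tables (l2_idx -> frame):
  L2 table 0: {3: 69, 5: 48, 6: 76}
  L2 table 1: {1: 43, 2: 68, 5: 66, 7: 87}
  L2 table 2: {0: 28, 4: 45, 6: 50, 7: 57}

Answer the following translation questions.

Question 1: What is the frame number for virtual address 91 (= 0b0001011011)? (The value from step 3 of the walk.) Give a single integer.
vaddr = 91: l1_idx=0, l2_idx=2
L1[0] = 1; L2[1][2] = 68

Answer: 68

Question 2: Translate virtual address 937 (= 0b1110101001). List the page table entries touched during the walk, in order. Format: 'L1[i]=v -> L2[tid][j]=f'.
vaddr = 937 = 0b1110101001
Split: l1_idx=3, l2_idx=5, offset=9

Answer: L1[3]=0 -> L2[0][5]=48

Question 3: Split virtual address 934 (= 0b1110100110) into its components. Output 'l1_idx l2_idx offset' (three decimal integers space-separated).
Answer: 3 5 6

Derivation:
vaddr = 934 = 0b1110100110
  top 2 bits -> l1_idx = 3
  next 3 bits -> l2_idx = 5
  bottom 5 bits -> offset = 6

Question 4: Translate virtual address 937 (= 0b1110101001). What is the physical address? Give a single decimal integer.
vaddr = 937 = 0b1110101001
Split: l1_idx=3, l2_idx=5, offset=9
L1[3] = 0
L2[0][5] = 48
paddr = 48 * 32 + 9 = 1545

Answer: 1545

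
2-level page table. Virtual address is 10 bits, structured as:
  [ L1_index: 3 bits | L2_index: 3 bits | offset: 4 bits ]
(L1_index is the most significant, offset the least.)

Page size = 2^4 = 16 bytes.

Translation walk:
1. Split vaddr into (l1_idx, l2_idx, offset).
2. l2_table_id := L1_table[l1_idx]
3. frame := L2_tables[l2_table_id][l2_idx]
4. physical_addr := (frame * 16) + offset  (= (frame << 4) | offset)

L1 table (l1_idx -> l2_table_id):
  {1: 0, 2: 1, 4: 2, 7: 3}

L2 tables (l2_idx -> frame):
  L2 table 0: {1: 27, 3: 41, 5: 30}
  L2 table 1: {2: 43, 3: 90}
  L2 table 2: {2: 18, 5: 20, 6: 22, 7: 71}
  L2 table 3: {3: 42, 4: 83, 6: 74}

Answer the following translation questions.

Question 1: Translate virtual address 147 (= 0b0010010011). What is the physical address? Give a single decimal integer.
vaddr = 147 = 0b0010010011
Split: l1_idx=1, l2_idx=1, offset=3
L1[1] = 0
L2[0][1] = 27
paddr = 27 * 16 + 3 = 435

Answer: 435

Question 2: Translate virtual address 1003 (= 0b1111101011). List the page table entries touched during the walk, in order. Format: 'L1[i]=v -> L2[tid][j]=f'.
Answer: L1[7]=3 -> L2[3][6]=74

Derivation:
vaddr = 1003 = 0b1111101011
Split: l1_idx=7, l2_idx=6, offset=11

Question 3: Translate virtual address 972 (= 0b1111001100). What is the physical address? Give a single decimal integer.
Answer: 1340

Derivation:
vaddr = 972 = 0b1111001100
Split: l1_idx=7, l2_idx=4, offset=12
L1[7] = 3
L2[3][4] = 83
paddr = 83 * 16 + 12 = 1340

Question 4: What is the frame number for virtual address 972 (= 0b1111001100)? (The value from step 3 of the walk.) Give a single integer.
Answer: 83

Derivation:
vaddr = 972: l1_idx=7, l2_idx=4
L1[7] = 3; L2[3][4] = 83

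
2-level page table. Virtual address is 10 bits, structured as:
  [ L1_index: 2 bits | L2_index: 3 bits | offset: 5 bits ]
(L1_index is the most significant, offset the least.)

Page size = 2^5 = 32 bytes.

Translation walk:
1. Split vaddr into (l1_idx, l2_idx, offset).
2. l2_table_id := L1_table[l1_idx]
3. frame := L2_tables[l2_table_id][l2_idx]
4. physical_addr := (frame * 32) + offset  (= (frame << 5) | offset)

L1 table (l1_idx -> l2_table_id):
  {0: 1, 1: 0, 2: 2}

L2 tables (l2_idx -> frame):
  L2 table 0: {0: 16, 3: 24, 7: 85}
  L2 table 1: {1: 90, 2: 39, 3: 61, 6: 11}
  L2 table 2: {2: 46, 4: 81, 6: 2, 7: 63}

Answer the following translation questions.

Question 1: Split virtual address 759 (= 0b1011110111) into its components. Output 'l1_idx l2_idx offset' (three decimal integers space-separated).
Answer: 2 7 23

Derivation:
vaddr = 759 = 0b1011110111
  top 2 bits -> l1_idx = 2
  next 3 bits -> l2_idx = 7
  bottom 5 bits -> offset = 23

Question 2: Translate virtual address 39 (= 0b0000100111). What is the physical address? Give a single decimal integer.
vaddr = 39 = 0b0000100111
Split: l1_idx=0, l2_idx=1, offset=7
L1[0] = 1
L2[1][1] = 90
paddr = 90 * 32 + 7 = 2887

Answer: 2887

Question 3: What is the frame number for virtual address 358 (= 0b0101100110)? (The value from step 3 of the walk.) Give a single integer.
Answer: 24

Derivation:
vaddr = 358: l1_idx=1, l2_idx=3
L1[1] = 0; L2[0][3] = 24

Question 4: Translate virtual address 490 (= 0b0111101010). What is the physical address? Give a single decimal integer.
vaddr = 490 = 0b0111101010
Split: l1_idx=1, l2_idx=7, offset=10
L1[1] = 0
L2[0][7] = 85
paddr = 85 * 32 + 10 = 2730

Answer: 2730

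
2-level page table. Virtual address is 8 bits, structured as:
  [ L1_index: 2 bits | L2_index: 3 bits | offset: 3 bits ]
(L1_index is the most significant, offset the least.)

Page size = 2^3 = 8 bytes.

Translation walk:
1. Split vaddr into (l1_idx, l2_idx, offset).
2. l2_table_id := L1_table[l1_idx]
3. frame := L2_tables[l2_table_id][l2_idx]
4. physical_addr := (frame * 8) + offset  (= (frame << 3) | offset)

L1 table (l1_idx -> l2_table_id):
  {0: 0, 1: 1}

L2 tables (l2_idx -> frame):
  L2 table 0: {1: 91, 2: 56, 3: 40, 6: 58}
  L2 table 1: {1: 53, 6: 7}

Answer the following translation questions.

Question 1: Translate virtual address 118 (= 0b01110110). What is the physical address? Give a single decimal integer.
vaddr = 118 = 0b01110110
Split: l1_idx=1, l2_idx=6, offset=6
L1[1] = 1
L2[1][6] = 7
paddr = 7 * 8 + 6 = 62

Answer: 62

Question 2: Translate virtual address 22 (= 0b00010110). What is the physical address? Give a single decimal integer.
Answer: 454

Derivation:
vaddr = 22 = 0b00010110
Split: l1_idx=0, l2_idx=2, offset=6
L1[0] = 0
L2[0][2] = 56
paddr = 56 * 8 + 6 = 454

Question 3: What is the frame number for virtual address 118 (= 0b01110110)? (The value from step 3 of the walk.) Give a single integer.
vaddr = 118: l1_idx=1, l2_idx=6
L1[1] = 1; L2[1][6] = 7

Answer: 7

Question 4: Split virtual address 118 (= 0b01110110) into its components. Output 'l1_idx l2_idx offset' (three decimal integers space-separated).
vaddr = 118 = 0b01110110
  top 2 bits -> l1_idx = 1
  next 3 bits -> l2_idx = 6
  bottom 3 bits -> offset = 6

Answer: 1 6 6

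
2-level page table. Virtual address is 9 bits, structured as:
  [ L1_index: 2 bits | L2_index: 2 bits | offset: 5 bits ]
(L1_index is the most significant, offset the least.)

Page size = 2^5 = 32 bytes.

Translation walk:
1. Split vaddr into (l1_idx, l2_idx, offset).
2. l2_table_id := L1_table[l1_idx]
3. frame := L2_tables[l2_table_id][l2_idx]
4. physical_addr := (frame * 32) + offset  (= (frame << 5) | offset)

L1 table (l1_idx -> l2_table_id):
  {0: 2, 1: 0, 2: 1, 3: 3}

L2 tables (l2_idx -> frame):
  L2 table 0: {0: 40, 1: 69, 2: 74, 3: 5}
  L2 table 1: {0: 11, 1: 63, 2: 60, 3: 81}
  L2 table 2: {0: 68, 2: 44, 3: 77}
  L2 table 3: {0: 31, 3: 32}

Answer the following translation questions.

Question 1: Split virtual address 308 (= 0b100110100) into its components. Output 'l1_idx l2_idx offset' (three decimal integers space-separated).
Answer: 2 1 20

Derivation:
vaddr = 308 = 0b100110100
  top 2 bits -> l1_idx = 2
  next 2 bits -> l2_idx = 1
  bottom 5 bits -> offset = 20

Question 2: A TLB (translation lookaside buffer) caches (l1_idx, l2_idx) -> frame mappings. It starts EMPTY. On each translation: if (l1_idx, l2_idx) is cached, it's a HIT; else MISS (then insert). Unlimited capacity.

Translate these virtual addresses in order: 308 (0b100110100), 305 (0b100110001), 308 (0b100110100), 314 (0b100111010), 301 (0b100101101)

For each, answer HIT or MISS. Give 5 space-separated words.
Answer: MISS HIT HIT HIT HIT

Derivation:
vaddr=308: (2,1) not in TLB -> MISS, insert
vaddr=305: (2,1) in TLB -> HIT
vaddr=308: (2,1) in TLB -> HIT
vaddr=314: (2,1) in TLB -> HIT
vaddr=301: (2,1) in TLB -> HIT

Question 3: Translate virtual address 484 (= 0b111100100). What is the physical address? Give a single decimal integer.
Answer: 1028

Derivation:
vaddr = 484 = 0b111100100
Split: l1_idx=3, l2_idx=3, offset=4
L1[3] = 3
L2[3][3] = 32
paddr = 32 * 32 + 4 = 1028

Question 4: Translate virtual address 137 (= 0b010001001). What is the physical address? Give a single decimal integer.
Answer: 1289

Derivation:
vaddr = 137 = 0b010001001
Split: l1_idx=1, l2_idx=0, offset=9
L1[1] = 0
L2[0][0] = 40
paddr = 40 * 32 + 9 = 1289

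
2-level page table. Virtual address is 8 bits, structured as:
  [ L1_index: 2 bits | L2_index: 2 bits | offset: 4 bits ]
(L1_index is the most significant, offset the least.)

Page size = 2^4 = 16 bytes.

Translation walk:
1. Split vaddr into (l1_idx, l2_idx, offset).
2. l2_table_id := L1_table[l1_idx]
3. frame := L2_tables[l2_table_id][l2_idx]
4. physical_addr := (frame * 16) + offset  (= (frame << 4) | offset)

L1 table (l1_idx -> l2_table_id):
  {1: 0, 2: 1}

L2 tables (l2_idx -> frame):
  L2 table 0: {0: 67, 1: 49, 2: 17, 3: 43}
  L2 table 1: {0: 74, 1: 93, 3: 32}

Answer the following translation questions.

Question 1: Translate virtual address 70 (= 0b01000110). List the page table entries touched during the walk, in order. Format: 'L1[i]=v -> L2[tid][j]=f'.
vaddr = 70 = 0b01000110
Split: l1_idx=1, l2_idx=0, offset=6

Answer: L1[1]=0 -> L2[0][0]=67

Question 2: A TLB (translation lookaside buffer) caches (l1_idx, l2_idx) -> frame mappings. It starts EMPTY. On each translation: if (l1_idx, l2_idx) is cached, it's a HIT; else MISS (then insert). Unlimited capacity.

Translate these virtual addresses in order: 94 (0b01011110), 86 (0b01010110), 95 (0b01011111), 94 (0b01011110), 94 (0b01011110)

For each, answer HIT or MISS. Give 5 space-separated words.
vaddr=94: (1,1) not in TLB -> MISS, insert
vaddr=86: (1,1) in TLB -> HIT
vaddr=95: (1,1) in TLB -> HIT
vaddr=94: (1,1) in TLB -> HIT
vaddr=94: (1,1) in TLB -> HIT

Answer: MISS HIT HIT HIT HIT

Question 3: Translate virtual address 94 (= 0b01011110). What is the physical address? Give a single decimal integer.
Answer: 798

Derivation:
vaddr = 94 = 0b01011110
Split: l1_idx=1, l2_idx=1, offset=14
L1[1] = 0
L2[0][1] = 49
paddr = 49 * 16 + 14 = 798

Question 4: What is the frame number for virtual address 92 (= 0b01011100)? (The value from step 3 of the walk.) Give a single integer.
Answer: 49

Derivation:
vaddr = 92: l1_idx=1, l2_idx=1
L1[1] = 0; L2[0][1] = 49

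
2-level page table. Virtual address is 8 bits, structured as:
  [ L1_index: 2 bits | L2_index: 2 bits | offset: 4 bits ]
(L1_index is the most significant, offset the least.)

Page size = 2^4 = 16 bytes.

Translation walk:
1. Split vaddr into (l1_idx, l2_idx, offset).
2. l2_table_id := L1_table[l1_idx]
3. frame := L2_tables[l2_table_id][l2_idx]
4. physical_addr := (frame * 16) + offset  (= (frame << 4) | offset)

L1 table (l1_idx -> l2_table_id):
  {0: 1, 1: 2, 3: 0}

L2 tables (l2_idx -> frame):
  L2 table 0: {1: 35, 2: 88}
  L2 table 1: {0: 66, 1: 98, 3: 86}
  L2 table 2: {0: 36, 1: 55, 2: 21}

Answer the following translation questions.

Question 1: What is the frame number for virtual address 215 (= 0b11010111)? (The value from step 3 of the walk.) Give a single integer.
vaddr = 215: l1_idx=3, l2_idx=1
L1[3] = 0; L2[0][1] = 35

Answer: 35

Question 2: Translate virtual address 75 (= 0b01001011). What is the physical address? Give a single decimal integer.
vaddr = 75 = 0b01001011
Split: l1_idx=1, l2_idx=0, offset=11
L1[1] = 2
L2[2][0] = 36
paddr = 36 * 16 + 11 = 587

Answer: 587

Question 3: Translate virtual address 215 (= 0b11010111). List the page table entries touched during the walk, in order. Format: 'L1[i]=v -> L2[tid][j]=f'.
Answer: L1[3]=0 -> L2[0][1]=35

Derivation:
vaddr = 215 = 0b11010111
Split: l1_idx=3, l2_idx=1, offset=7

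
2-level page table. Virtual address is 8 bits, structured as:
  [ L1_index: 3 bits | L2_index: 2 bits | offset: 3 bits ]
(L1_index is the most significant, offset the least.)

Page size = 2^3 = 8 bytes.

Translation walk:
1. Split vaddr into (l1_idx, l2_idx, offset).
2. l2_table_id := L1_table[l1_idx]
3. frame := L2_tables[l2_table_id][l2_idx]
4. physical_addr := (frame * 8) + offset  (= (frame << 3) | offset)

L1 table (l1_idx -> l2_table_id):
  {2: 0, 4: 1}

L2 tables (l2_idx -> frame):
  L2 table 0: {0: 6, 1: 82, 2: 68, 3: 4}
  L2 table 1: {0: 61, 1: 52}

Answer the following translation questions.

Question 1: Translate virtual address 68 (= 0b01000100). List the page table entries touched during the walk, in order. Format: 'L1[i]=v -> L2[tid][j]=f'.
vaddr = 68 = 0b01000100
Split: l1_idx=2, l2_idx=0, offset=4

Answer: L1[2]=0 -> L2[0][0]=6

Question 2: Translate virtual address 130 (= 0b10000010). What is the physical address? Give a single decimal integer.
vaddr = 130 = 0b10000010
Split: l1_idx=4, l2_idx=0, offset=2
L1[4] = 1
L2[1][0] = 61
paddr = 61 * 8 + 2 = 490

Answer: 490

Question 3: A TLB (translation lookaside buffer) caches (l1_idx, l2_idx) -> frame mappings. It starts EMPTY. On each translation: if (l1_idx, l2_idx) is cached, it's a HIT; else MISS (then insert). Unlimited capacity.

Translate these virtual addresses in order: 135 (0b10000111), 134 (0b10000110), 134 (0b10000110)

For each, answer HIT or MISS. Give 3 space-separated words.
vaddr=135: (4,0) not in TLB -> MISS, insert
vaddr=134: (4,0) in TLB -> HIT
vaddr=134: (4,0) in TLB -> HIT

Answer: MISS HIT HIT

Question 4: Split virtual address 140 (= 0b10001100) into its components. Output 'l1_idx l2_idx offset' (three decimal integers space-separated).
Answer: 4 1 4

Derivation:
vaddr = 140 = 0b10001100
  top 3 bits -> l1_idx = 4
  next 2 bits -> l2_idx = 1
  bottom 3 bits -> offset = 4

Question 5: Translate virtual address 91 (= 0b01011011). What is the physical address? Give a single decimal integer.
vaddr = 91 = 0b01011011
Split: l1_idx=2, l2_idx=3, offset=3
L1[2] = 0
L2[0][3] = 4
paddr = 4 * 8 + 3 = 35

Answer: 35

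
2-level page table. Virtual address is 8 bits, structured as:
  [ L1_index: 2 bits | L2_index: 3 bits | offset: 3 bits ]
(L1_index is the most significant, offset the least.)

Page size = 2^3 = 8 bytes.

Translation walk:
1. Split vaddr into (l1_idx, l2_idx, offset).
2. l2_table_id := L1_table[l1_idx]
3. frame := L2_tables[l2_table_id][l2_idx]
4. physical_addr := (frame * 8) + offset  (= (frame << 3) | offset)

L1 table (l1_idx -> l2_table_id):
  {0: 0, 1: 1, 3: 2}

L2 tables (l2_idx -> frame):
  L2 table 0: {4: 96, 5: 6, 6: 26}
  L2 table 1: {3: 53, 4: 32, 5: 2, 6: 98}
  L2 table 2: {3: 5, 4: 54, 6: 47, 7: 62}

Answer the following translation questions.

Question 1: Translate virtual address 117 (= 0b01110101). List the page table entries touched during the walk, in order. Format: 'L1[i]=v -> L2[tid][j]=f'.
vaddr = 117 = 0b01110101
Split: l1_idx=1, l2_idx=6, offset=5

Answer: L1[1]=1 -> L2[1][6]=98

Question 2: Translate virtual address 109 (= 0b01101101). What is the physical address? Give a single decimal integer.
Answer: 21

Derivation:
vaddr = 109 = 0b01101101
Split: l1_idx=1, l2_idx=5, offset=5
L1[1] = 1
L2[1][5] = 2
paddr = 2 * 8 + 5 = 21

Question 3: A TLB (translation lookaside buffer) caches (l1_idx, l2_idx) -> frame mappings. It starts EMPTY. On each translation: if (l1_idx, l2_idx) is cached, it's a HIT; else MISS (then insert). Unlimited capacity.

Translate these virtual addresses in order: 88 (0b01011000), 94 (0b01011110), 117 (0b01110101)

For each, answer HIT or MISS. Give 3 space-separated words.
vaddr=88: (1,3) not in TLB -> MISS, insert
vaddr=94: (1,3) in TLB -> HIT
vaddr=117: (1,6) not in TLB -> MISS, insert

Answer: MISS HIT MISS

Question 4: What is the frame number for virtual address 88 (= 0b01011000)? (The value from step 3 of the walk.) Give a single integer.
vaddr = 88: l1_idx=1, l2_idx=3
L1[1] = 1; L2[1][3] = 53

Answer: 53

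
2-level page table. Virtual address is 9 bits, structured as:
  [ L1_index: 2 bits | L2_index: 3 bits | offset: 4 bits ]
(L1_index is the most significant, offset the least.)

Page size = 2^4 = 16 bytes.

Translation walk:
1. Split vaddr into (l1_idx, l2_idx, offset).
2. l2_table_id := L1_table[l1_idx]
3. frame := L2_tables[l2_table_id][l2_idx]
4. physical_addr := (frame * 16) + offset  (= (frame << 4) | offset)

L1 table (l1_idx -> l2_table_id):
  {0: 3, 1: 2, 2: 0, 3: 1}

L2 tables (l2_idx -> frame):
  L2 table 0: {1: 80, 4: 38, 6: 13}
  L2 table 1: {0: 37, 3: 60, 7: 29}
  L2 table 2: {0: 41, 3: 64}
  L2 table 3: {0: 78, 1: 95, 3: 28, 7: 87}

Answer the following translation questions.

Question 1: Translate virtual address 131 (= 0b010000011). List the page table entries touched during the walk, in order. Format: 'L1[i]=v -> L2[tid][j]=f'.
vaddr = 131 = 0b010000011
Split: l1_idx=1, l2_idx=0, offset=3

Answer: L1[1]=2 -> L2[2][0]=41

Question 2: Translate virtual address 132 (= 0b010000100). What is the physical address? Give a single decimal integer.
vaddr = 132 = 0b010000100
Split: l1_idx=1, l2_idx=0, offset=4
L1[1] = 2
L2[2][0] = 41
paddr = 41 * 16 + 4 = 660

Answer: 660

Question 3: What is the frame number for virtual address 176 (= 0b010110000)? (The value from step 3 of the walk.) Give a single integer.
vaddr = 176: l1_idx=1, l2_idx=3
L1[1] = 2; L2[2][3] = 64

Answer: 64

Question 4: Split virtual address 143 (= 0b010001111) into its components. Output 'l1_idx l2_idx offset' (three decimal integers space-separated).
Answer: 1 0 15

Derivation:
vaddr = 143 = 0b010001111
  top 2 bits -> l1_idx = 1
  next 3 bits -> l2_idx = 0
  bottom 4 bits -> offset = 15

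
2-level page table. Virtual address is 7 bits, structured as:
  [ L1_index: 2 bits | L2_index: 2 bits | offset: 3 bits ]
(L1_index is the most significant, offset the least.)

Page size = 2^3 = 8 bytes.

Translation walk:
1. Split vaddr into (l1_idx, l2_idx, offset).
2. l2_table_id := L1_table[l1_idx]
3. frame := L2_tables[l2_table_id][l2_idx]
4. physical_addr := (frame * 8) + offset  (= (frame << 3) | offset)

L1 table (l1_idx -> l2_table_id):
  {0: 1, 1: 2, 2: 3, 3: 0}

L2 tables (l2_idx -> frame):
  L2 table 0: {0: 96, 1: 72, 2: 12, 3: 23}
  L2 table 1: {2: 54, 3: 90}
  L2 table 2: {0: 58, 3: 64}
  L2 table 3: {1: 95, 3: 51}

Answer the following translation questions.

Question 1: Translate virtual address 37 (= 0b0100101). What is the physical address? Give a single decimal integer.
vaddr = 37 = 0b0100101
Split: l1_idx=1, l2_idx=0, offset=5
L1[1] = 2
L2[2][0] = 58
paddr = 58 * 8 + 5 = 469

Answer: 469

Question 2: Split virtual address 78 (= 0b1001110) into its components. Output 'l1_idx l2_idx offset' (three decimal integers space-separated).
vaddr = 78 = 0b1001110
  top 2 bits -> l1_idx = 2
  next 2 bits -> l2_idx = 1
  bottom 3 bits -> offset = 6

Answer: 2 1 6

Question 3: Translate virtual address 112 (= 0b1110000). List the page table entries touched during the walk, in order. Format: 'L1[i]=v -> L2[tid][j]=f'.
Answer: L1[3]=0 -> L2[0][2]=12

Derivation:
vaddr = 112 = 0b1110000
Split: l1_idx=3, l2_idx=2, offset=0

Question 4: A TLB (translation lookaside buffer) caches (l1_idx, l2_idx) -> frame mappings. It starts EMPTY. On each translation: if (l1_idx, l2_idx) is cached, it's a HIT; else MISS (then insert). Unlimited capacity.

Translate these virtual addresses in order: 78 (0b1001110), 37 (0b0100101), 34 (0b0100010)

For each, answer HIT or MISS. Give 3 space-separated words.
vaddr=78: (2,1) not in TLB -> MISS, insert
vaddr=37: (1,0) not in TLB -> MISS, insert
vaddr=34: (1,0) in TLB -> HIT

Answer: MISS MISS HIT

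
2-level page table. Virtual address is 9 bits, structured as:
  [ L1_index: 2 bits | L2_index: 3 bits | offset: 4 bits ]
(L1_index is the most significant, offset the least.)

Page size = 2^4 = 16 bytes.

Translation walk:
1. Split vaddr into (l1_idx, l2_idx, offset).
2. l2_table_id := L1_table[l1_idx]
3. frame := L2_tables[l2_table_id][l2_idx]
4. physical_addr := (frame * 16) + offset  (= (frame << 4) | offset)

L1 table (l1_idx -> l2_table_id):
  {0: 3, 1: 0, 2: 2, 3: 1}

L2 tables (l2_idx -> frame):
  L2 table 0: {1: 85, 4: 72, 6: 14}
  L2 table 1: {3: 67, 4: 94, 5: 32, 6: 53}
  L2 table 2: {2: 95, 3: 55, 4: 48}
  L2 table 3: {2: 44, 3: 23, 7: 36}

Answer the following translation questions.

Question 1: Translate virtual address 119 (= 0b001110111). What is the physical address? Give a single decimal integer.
vaddr = 119 = 0b001110111
Split: l1_idx=0, l2_idx=7, offset=7
L1[0] = 3
L2[3][7] = 36
paddr = 36 * 16 + 7 = 583

Answer: 583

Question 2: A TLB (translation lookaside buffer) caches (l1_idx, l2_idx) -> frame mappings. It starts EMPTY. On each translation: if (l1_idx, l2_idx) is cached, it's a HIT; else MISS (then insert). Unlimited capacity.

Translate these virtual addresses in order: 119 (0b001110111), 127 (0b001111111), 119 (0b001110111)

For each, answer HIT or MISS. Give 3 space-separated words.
Answer: MISS HIT HIT

Derivation:
vaddr=119: (0,7) not in TLB -> MISS, insert
vaddr=127: (0,7) in TLB -> HIT
vaddr=119: (0,7) in TLB -> HIT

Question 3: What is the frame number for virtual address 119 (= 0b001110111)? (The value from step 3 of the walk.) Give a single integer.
vaddr = 119: l1_idx=0, l2_idx=7
L1[0] = 3; L2[3][7] = 36

Answer: 36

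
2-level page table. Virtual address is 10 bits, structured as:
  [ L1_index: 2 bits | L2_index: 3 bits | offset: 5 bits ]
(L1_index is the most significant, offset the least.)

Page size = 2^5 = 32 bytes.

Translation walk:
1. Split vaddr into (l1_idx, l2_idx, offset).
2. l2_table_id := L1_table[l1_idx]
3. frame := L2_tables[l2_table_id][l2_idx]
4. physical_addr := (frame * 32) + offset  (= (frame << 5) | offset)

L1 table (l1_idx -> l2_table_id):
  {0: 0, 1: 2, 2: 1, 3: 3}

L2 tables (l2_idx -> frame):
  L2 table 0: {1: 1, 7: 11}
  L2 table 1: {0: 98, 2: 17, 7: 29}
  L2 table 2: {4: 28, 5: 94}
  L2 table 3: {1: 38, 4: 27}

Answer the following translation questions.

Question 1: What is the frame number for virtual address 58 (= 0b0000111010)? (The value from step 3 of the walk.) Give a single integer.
Answer: 1

Derivation:
vaddr = 58: l1_idx=0, l2_idx=1
L1[0] = 0; L2[0][1] = 1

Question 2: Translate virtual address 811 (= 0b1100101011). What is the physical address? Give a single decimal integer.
Answer: 1227

Derivation:
vaddr = 811 = 0b1100101011
Split: l1_idx=3, l2_idx=1, offset=11
L1[3] = 3
L2[3][1] = 38
paddr = 38 * 32 + 11 = 1227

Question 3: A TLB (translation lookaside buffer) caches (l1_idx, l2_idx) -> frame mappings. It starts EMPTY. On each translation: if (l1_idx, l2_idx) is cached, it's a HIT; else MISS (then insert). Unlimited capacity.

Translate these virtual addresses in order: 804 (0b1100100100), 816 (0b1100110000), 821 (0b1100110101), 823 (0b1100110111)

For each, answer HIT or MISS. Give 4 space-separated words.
Answer: MISS HIT HIT HIT

Derivation:
vaddr=804: (3,1) not in TLB -> MISS, insert
vaddr=816: (3,1) in TLB -> HIT
vaddr=821: (3,1) in TLB -> HIT
vaddr=823: (3,1) in TLB -> HIT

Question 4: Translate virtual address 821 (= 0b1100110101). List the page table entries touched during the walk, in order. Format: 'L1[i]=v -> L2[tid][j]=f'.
Answer: L1[3]=3 -> L2[3][1]=38

Derivation:
vaddr = 821 = 0b1100110101
Split: l1_idx=3, l2_idx=1, offset=21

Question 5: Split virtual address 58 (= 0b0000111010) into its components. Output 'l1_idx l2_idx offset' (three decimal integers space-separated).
Answer: 0 1 26

Derivation:
vaddr = 58 = 0b0000111010
  top 2 bits -> l1_idx = 0
  next 3 bits -> l2_idx = 1
  bottom 5 bits -> offset = 26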